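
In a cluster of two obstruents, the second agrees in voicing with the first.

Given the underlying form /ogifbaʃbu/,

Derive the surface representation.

[ogifpaʃpu]

/b/ after /f/ (voiceless) → [p]
/b/ after /ʃ/ (voiceless) → [p]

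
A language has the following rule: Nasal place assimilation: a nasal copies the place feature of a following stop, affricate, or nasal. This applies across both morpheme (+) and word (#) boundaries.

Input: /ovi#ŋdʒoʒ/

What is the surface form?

[ovi#ɲdʒoʒ]

/ŋ/ before /dʒ/ (palatal) → [ɲ]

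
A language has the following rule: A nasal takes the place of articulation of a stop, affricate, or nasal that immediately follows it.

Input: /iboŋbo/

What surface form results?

[ibombo]

/ŋ/ before /b/ (labial) → [m]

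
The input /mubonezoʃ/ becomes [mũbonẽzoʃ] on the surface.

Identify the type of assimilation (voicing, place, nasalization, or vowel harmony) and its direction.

/u/→[ũ] /e/→[ẽ].
Each target copies a feature from the preceding segment, so the direction is progressive.

nasalization, progressive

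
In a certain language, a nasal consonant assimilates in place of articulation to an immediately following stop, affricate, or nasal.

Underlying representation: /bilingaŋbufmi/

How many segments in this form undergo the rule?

2

/n/ before /g/ (velar) → [ŋ]
/ŋ/ before /b/ (labial) → [m]
2 segments change.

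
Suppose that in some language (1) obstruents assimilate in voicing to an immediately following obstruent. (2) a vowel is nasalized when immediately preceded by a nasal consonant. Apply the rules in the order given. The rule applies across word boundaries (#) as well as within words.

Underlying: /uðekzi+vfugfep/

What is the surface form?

Rule 1: /k/ before /z/ (voiced) → [g]
Rule 1: /v/ before /f/ (voiceless) → [f]
Rule 1: /g/ before /f/ (voiceless) → [k]
After rule 1: uðegzi+ffukfep
Rule 2: no segment meets the rule's conditions; no change.

[uðegzi+ffukfep]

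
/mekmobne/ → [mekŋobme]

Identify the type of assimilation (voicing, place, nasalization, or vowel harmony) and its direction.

/m/→[ŋ] /n/→[m].
Each target copies a feature from the preceding segment, so the direction is progressive.

place assimilation, progressive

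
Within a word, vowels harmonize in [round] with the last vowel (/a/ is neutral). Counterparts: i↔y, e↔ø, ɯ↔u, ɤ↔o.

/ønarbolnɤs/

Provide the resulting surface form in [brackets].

/ø/ harmonizes with /ɤ/ ([-round]) → [e]
/o/ harmonizes with /ɤ/ ([-round]) → [ɤ]

[enarbɤlnɤs]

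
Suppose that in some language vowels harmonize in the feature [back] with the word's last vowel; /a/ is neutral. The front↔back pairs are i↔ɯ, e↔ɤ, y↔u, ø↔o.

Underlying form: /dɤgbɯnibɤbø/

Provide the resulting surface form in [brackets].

[degbinibebø]

/ɤ/ harmonizes with /ø/ ([-back]) → [e]
/ɯ/ harmonizes with /ø/ ([-back]) → [i]
/ɤ/ harmonizes with /ø/ ([-back]) → [e]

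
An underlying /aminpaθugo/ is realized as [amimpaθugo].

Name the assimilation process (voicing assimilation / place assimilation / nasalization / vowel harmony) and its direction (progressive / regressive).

/n/→[m].
Each target copies a feature from the following segment, so the direction is regressive.

place assimilation, regressive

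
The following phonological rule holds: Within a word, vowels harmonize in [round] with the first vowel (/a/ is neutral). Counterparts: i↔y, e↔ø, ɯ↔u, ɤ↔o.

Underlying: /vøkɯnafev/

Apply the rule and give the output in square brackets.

/ɯ/ harmonizes with /ø/ ([+round]) → [u]
/e/ harmonizes with /ø/ ([+round]) → [ø]

[vøkunaføv]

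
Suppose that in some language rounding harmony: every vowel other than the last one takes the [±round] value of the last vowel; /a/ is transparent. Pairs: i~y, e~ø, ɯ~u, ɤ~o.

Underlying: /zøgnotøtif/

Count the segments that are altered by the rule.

3

/ø/ harmonizes with /i/ ([-round]) → [e]
/o/ harmonizes with /i/ ([-round]) → [ɤ]
/ø/ harmonizes with /i/ ([-round]) → [e]
3 segments change.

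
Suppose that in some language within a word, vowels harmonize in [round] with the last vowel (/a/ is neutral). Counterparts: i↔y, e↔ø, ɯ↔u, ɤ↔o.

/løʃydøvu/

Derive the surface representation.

no segment meets the rule's conditions; no change.

[løʃydøvu]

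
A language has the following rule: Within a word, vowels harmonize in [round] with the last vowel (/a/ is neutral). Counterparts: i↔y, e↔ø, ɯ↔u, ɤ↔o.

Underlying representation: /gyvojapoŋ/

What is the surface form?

[gyvojapoŋ]

no segment meets the rule's conditions; no change.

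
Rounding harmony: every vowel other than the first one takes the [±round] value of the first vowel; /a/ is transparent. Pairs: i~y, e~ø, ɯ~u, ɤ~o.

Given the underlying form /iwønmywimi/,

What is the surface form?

[iwenmiwimi]

/ø/ harmonizes with /i/ ([-round]) → [e]
/y/ harmonizes with /i/ ([-round]) → [i]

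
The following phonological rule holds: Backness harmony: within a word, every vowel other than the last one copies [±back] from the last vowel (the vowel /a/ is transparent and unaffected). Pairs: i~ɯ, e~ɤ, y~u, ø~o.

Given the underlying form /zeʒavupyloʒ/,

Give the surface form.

/e/ harmonizes with /o/ ([+back]) → [ɤ]
/y/ harmonizes with /o/ ([+back]) → [u]

[zɤʒavupuloʒ]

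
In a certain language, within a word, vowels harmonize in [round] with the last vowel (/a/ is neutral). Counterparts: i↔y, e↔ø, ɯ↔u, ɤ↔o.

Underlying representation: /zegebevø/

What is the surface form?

[zøgøbøvø]

/e/ harmonizes with /ø/ ([+round]) → [ø]
/e/ harmonizes with /ø/ ([+round]) → [ø]
/e/ harmonizes with /ø/ ([+round]) → [ø]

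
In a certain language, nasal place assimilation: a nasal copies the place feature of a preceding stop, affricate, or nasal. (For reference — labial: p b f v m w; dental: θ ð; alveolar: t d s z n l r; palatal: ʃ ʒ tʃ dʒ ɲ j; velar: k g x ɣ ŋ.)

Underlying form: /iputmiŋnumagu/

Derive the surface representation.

[iputniŋŋumagu]

/m/ after /t/ (alveolar) → [n]
/n/ after /ŋ/ (velar) → [ŋ]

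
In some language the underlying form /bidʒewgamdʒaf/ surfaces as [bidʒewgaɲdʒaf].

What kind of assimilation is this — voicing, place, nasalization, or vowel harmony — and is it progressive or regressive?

/m/→[ɲ].
Each target copies a feature from the following segment, so the direction is regressive.

place assimilation, regressive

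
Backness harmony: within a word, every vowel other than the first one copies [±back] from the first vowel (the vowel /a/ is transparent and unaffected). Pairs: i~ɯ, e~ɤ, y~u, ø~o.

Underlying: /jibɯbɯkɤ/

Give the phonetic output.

/ɯ/ harmonizes with /i/ ([-back]) → [i]
/ɯ/ harmonizes with /i/ ([-back]) → [i]
/ɤ/ harmonizes with /i/ ([-back]) → [e]

[jibibike]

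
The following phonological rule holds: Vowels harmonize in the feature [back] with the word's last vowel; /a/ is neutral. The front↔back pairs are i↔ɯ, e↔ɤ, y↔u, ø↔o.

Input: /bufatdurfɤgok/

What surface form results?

no segment meets the rule's conditions; no change.

[bufatdurfɤgok]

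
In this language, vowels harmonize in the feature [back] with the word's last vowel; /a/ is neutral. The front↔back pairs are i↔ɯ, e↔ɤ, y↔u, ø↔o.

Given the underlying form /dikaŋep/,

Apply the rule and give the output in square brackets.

no segment meets the rule's conditions; no change.

[dikaŋep]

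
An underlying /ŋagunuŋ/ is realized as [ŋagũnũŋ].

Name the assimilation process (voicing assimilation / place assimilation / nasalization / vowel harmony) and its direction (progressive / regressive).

/u/→[ũ] /u/→[ũ].
Each target copies a feature from the following segment, so the direction is regressive.

nasalization, regressive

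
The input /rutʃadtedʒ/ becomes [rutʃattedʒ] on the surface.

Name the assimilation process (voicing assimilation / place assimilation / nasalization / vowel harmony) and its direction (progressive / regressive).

/d/→[t].
Each target copies a feature from the following segment, so the direction is regressive.

voicing assimilation, regressive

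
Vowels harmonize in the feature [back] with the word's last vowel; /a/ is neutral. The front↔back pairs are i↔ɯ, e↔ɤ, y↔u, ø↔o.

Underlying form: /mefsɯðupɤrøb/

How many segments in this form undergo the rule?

/ɯ/ harmonizes with /ø/ ([-back]) → [i]
/u/ harmonizes with /ø/ ([-back]) → [y]
/ɤ/ harmonizes with /ø/ ([-back]) → [e]
3 segments change.

3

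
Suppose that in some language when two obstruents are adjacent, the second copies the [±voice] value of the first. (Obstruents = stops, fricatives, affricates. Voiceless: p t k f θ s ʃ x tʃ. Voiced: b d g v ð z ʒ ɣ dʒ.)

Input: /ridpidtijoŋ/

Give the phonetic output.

/p/ after /d/ (voiced) → [b]
/t/ after /d/ (voiced) → [d]

[ridbiddijoŋ]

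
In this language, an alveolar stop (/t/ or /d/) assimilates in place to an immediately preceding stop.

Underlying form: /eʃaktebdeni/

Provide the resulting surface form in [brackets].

/t/ after /k/ (velar) → [k]
/d/ after /b/ (labial) → [b]

[eʃakkebbeni]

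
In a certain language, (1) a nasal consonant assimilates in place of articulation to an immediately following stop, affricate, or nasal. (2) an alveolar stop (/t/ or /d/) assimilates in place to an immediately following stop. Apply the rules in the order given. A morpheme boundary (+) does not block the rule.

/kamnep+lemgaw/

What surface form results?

[kannep+leŋgaw]

Rule 1: /m/ before /n/ (alveolar) → [n]
Rule 1: /m/ before /g/ (velar) → [ŋ]
After rule 1: kannep+leŋgaw
Rule 2: no segment meets the rule's conditions; no change.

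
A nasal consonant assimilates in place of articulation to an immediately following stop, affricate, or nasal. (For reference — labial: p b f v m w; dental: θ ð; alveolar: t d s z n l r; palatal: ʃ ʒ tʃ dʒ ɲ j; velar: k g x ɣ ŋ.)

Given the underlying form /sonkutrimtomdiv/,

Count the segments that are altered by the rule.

3

/n/ before /k/ (velar) → [ŋ]
/m/ before /t/ (alveolar) → [n]
/m/ before /d/ (alveolar) → [n]
3 segments change.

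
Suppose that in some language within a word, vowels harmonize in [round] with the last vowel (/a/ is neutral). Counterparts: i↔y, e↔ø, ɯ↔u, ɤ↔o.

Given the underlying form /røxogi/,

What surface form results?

/ø/ harmonizes with /i/ ([-round]) → [e]
/o/ harmonizes with /i/ ([-round]) → [ɤ]

[rexɤgi]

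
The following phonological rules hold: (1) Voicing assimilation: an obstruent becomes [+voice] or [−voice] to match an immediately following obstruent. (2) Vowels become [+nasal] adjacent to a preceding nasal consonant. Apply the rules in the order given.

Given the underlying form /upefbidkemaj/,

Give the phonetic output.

Rule 1: /f/ before /b/ (voiced) → [v]
Rule 1: /d/ before /k/ (voiceless) → [t]
After rule 1: upevbitkemaj
Rule 2: /a/ after nasal /m/ → [ã]

[upevbitkemãj]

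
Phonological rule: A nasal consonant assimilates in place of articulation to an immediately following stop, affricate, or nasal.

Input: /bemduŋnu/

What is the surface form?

/m/ before /d/ (alveolar) → [n]
/ŋ/ before /n/ (alveolar) → [n]

[bendunnu]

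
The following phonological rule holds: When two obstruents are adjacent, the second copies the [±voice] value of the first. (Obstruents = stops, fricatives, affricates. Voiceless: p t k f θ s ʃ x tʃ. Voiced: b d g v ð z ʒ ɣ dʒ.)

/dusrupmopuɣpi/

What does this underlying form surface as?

[dusrupmopuɣbi]

/p/ after /ɣ/ (voiced) → [b]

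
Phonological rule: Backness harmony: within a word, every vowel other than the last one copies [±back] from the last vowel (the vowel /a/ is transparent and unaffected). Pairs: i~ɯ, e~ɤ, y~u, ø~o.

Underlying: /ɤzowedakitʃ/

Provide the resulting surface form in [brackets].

/ɤ/ harmonizes with /i/ ([-back]) → [e]
/o/ harmonizes with /i/ ([-back]) → [ø]

[ezøwedakitʃ]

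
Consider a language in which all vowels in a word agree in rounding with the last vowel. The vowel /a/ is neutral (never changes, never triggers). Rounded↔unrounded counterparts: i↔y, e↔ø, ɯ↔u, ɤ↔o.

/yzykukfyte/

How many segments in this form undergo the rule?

4

/y/ harmonizes with /e/ ([-round]) → [i]
/y/ harmonizes with /e/ ([-round]) → [i]
/u/ harmonizes with /e/ ([-round]) → [ɯ]
/y/ harmonizes with /e/ ([-round]) → [i]
4 segments change.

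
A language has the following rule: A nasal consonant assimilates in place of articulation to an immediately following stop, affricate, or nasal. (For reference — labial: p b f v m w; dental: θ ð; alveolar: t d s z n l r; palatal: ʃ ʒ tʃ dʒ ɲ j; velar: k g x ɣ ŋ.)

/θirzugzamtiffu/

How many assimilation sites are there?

1

/m/ before /t/ (alveolar) → [n]
1 segment changes.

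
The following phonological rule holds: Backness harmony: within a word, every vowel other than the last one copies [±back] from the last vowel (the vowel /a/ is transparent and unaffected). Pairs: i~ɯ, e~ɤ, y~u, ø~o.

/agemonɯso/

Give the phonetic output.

[agɤmonɯso]

/e/ harmonizes with /o/ ([+back]) → [ɤ]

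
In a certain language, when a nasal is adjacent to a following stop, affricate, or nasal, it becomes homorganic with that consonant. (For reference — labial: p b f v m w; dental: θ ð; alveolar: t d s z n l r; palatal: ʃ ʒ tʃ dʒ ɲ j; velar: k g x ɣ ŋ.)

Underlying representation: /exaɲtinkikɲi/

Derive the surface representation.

/ɲ/ before /t/ (alveolar) → [n]
/n/ before /k/ (velar) → [ŋ]

[exantiŋkikɲi]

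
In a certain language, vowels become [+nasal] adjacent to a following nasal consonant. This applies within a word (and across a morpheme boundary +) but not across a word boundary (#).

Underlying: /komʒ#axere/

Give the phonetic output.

/o/ before nasal /m/ → [õ]

[kõmʒ#axere]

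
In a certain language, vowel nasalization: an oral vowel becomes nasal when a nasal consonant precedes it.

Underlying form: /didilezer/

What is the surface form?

[didilezer]

no segment meets the rule's conditions; no change.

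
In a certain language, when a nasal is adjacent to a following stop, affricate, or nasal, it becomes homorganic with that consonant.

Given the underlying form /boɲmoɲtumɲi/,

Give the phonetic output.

/ɲ/ before /m/ (labial) → [m]
/ɲ/ before /t/ (alveolar) → [n]
/m/ before /ɲ/ (palatal) → [ɲ]

[bommontuɲɲi]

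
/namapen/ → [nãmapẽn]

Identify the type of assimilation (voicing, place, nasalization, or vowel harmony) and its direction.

/a/→[ã] /e/→[ẽ].
Each target copies a feature from the following segment, so the direction is regressive.

nasalization, regressive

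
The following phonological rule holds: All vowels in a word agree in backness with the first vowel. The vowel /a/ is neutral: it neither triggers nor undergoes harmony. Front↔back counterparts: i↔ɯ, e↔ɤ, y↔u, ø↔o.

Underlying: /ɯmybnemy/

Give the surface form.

/y/ harmonizes with /ɯ/ ([+back]) → [u]
/e/ harmonizes with /ɯ/ ([+back]) → [ɤ]
/y/ harmonizes with /ɯ/ ([+back]) → [u]

[ɯmubnɤmu]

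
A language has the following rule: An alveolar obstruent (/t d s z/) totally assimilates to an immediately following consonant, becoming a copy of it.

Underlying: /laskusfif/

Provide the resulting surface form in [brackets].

[lakkuffif]

/s/ before /k/ → [k] (total assimilation)
/s/ before /f/ → [f] (total assimilation)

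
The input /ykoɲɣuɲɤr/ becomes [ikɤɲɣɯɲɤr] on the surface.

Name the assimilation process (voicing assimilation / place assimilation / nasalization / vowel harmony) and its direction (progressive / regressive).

vowel harmony, regressive

/y/→[i] /o/→[ɤ] /u/→[ɯ].
Vowels agree with the last vowel, so the harmony is regressive.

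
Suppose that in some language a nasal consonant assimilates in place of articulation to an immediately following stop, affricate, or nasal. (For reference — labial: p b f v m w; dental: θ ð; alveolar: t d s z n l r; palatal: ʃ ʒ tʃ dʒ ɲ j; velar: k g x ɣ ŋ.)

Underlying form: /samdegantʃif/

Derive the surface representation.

/m/ before /d/ (alveolar) → [n]
/n/ before /tʃ/ (palatal) → [ɲ]

[sandegaɲtʃif]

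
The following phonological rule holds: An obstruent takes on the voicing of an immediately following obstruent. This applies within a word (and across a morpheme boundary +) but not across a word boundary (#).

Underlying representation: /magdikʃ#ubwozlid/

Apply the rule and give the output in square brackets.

no segment meets the rule's conditions; no change.

[magdikʃ#ubwozlid]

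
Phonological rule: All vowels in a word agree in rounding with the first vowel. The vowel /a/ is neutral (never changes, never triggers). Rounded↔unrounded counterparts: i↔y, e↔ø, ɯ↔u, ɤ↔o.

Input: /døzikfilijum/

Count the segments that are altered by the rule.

3

/i/ harmonizes with /ø/ ([+round]) → [y]
/i/ harmonizes with /ø/ ([+round]) → [y]
/i/ harmonizes with /ø/ ([+round]) → [y]
3 segments change.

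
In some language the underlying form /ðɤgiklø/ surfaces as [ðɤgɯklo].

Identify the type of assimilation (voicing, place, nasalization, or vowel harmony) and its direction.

vowel harmony, progressive

/i/→[ɯ] /ø/→[o].
Vowels agree with the first vowel, so the harmony is progressive.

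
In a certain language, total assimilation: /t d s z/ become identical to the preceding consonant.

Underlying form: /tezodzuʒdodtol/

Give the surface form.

[tezodduʒʒoddol]

/z/ after /d/ → [d] (total assimilation)
/d/ after /ʒ/ → [ʒ] (total assimilation)
/t/ after /d/ → [d] (total assimilation)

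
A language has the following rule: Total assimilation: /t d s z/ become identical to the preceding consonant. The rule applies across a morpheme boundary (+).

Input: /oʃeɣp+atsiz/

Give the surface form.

[oʃeɣp+attiz]

/s/ after /t/ → [t] (total assimilation)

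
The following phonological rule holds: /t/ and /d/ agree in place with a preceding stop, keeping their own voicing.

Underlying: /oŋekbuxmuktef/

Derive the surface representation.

/t/ after /k/ (velar) → [k]

[oŋekbuxmukkef]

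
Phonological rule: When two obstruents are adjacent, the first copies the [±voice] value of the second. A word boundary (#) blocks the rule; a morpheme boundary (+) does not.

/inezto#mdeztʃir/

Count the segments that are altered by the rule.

/z/ before /t/ (voiceless) → [s]
/z/ before /tʃ/ (voiceless) → [s]
2 segments change.

2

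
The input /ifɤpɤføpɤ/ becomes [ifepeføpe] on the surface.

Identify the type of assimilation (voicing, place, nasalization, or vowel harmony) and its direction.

vowel harmony, progressive

/ɤ/→[e] /ɤ/→[e] /ɤ/→[e].
Vowels agree with the first vowel, so the harmony is progressive.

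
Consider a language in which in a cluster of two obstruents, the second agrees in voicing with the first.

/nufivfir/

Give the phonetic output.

/f/ after /v/ (voiced) → [v]

[nufivvir]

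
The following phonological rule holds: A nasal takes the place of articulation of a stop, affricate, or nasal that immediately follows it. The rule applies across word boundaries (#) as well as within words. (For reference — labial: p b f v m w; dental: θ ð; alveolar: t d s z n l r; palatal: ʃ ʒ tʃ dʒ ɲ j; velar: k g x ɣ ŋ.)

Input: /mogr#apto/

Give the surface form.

[mogr#apto]

no segment meets the rule's conditions; no change.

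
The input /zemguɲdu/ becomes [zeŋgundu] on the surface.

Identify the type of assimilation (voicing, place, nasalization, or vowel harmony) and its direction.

place assimilation, regressive

/m/→[ŋ] /ɲ/→[n].
Each target copies a feature from the following segment, so the direction is regressive.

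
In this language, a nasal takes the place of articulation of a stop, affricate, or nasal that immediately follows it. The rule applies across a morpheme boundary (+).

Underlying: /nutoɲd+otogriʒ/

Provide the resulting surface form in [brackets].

[nutond+otogriʒ]

/ɲ/ before /d/ (alveolar) → [n]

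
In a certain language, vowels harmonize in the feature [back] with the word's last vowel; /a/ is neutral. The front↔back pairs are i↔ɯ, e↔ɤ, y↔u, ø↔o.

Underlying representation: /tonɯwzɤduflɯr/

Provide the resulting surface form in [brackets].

[tonɯwzɤduflɯr]

no segment meets the rule's conditions; no change.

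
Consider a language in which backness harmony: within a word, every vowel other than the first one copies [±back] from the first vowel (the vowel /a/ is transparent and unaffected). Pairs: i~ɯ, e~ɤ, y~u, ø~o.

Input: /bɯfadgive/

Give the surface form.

[bɯfadgɯvɤ]

/i/ harmonizes with /ɯ/ ([+back]) → [ɯ]
/e/ harmonizes with /ɯ/ ([+back]) → [ɤ]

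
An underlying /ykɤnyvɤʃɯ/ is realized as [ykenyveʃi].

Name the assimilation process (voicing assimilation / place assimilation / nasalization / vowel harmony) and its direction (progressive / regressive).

vowel harmony, progressive

/ɤ/→[e] /ɤ/→[e] /ɯ/→[i].
Vowels agree with the first vowel, so the harmony is progressive.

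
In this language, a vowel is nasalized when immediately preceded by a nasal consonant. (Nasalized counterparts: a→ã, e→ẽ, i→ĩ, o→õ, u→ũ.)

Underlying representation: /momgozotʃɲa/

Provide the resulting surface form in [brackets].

/o/ after nasal /m/ → [õ]
/a/ after nasal /ɲ/ → [ã]

[mõmgozotʃɲã]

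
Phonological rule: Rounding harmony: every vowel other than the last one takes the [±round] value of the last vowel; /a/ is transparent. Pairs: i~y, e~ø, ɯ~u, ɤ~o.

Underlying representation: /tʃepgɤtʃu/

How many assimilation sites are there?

/e/ harmonizes with /u/ ([+round]) → [ø]
/ɤ/ harmonizes with /u/ ([+round]) → [o]
2 segments change.

2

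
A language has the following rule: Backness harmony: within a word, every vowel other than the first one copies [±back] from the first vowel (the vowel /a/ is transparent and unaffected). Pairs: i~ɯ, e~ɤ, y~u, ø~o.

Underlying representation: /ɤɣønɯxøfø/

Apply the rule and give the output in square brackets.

/ø/ harmonizes with /ɤ/ ([+back]) → [o]
/ø/ harmonizes with /ɤ/ ([+back]) → [o]
/ø/ harmonizes with /ɤ/ ([+back]) → [o]

[ɤɣonɯxofo]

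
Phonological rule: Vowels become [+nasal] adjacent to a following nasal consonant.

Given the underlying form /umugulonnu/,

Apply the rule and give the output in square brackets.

[ũmugulõnnu]

/u/ before nasal /m/ → [ũ]
/o/ before nasal /n/ → [õ]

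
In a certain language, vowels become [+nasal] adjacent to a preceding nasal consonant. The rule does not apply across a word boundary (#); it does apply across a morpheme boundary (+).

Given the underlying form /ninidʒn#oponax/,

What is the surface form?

/i/ after nasal /n/ → [ĩ]
/i/ after nasal /n/ → [ĩ]
/a/ after nasal /n/ → [ã]

[nĩnĩdʒn#oponãx]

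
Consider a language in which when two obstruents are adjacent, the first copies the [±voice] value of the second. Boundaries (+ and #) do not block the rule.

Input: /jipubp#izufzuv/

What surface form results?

/b/ before /p/ (voiceless) → [p]
/f/ before /z/ (voiced) → [v]

[jipupp#izuvzuv]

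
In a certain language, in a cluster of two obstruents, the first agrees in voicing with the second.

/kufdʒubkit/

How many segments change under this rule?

/f/ before /dʒ/ (voiced) → [v]
/b/ before /k/ (voiceless) → [p]
2 segments change.

2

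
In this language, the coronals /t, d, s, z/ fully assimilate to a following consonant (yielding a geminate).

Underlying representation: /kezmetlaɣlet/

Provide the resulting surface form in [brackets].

/z/ before /m/ → [m] (total assimilation)
/t/ before /l/ → [l] (total assimilation)

[kemmellaɣlet]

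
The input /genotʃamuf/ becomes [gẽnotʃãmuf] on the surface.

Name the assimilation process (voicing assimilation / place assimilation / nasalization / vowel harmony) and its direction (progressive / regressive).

/e/→[ẽ] /a/→[ã].
Each target copies a feature from the following segment, so the direction is regressive.

nasalization, regressive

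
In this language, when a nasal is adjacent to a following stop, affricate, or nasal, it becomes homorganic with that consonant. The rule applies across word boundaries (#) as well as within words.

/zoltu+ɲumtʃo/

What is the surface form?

/m/ before /tʃ/ (palatal) → [ɲ]

[zoltu+ɲuɲtʃo]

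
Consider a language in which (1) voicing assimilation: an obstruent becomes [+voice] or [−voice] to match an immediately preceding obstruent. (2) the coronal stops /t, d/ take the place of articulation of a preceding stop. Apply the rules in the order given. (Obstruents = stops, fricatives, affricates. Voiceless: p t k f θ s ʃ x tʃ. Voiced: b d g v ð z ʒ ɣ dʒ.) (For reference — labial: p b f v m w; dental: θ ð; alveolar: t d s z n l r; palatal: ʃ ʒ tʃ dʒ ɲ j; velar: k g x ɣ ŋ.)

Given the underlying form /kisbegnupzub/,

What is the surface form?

Rule 1: /b/ after /s/ (voiceless) → [p]
Rule 1: /z/ after /p/ (voiceless) → [s]
After rule 1: kispegnupsub
Rule 2: no segment meets the rule's conditions; no change.

[kispegnupsub]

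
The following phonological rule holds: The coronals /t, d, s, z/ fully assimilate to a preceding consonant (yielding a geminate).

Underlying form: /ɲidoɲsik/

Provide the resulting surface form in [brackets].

/s/ after /ɲ/ → [ɲ] (total assimilation)

[ɲidoɲɲik]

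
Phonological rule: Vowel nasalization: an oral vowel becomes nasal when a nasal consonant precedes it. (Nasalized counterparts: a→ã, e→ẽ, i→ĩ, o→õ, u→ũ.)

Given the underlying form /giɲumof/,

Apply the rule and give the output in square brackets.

[giɲũmõf]

/u/ after nasal /ɲ/ → [ũ]
/o/ after nasal /m/ → [õ]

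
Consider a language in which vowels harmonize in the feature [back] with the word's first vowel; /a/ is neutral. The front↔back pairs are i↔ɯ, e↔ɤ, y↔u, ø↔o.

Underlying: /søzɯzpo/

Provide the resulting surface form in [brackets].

/ɯ/ harmonizes with /ø/ ([-back]) → [i]
/o/ harmonizes with /ø/ ([-back]) → [ø]

[søzizpø]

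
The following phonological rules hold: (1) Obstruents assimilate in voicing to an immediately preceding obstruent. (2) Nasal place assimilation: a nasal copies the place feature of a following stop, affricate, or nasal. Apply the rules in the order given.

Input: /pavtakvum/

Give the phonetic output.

Rule 1: /t/ after /v/ (voiced) → [d]
Rule 1: /v/ after /k/ (voiceless) → [f]
After rule 1: pavdakfum
Rule 2: no segment meets the rule's conditions; no change.

[pavdakfum]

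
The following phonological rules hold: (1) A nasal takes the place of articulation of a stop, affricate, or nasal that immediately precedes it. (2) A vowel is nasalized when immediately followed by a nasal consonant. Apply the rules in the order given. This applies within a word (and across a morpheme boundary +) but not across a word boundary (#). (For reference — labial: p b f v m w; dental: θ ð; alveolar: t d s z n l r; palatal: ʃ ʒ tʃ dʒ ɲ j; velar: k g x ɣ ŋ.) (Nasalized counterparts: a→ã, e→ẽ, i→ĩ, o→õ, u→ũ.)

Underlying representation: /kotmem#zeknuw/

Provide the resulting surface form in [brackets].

[kotnẽm#zekŋuw]

Rule 1: /m/ after /t/ (alveolar) → [n]
Rule 1: /n/ after /k/ (velar) → [ŋ]
After rule 1: kotnem#zekŋuw
Rule 2: /e/ before nasal /m/ → [ẽ]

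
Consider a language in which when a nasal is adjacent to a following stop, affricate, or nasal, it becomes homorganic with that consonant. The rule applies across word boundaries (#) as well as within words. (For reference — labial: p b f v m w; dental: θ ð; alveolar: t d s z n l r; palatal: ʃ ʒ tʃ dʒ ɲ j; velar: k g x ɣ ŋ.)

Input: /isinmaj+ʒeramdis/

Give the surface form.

/n/ before /m/ (labial) → [m]
/m/ before /d/ (alveolar) → [n]

[isimmaj+ʒerandis]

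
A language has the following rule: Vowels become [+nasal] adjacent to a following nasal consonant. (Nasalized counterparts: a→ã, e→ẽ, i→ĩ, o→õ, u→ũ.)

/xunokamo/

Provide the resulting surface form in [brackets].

[xũnokãmo]

/u/ before nasal /n/ → [ũ]
/a/ before nasal /m/ → [ã]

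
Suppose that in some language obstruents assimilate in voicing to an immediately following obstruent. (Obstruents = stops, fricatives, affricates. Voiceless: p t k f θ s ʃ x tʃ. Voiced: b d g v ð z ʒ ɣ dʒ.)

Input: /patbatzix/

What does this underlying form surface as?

[padbadzix]

/t/ before /b/ (voiced) → [d]
/t/ before /z/ (voiced) → [d]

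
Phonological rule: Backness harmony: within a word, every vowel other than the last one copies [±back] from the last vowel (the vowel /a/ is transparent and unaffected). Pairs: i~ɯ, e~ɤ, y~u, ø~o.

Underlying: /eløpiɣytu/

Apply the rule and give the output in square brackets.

[ɤlopɯɣutu]

/e/ harmonizes with /u/ ([+back]) → [ɤ]
/ø/ harmonizes with /u/ ([+back]) → [o]
/i/ harmonizes with /u/ ([+back]) → [ɯ]
/y/ harmonizes with /u/ ([+back]) → [u]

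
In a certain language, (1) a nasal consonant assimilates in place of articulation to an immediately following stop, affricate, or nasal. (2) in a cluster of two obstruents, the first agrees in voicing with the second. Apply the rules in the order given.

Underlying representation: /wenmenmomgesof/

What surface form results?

Rule 1: /n/ before /m/ (labial) → [m]
Rule 1: /n/ before /m/ (labial) → [m]
Rule 1: /m/ before /g/ (velar) → [ŋ]
After rule 1: wemmemmoŋgesof
Rule 2: no segment meets the rule's conditions; no change.

[wemmemmoŋgesof]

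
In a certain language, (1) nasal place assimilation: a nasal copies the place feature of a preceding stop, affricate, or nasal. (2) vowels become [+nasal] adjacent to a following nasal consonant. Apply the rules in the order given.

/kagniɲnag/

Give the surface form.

Rule 1: /n/ after /g/ (velar) → [ŋ]
Rule 1: /n/ after /ɲ/ (palatal) → [ɲ]
After rule 1: kagŋiɲɲag
Rule 2: /i/ before nasal /ɲ/ → [ĩ]

[kagŋĩɲɲag]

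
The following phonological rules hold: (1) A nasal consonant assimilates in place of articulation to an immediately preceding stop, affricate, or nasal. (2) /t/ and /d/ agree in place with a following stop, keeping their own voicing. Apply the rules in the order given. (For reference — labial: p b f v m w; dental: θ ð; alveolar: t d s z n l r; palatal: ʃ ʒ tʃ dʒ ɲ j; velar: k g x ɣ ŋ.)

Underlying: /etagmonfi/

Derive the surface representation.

[etagŋonfi]

Rule 1: /m/ after /g/ (velar) → [ŋ]
After rule 1: etagŋonfi
Rule 2: no segment meets the rule's conditions; no change.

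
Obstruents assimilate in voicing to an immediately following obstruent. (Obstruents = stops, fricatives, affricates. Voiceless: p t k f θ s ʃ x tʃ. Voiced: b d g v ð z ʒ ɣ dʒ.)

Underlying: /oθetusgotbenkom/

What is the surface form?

[oθetuzgodbenkom]

/s/ before /g/ (voiced) → [z]
/t/ before /b/ (voiced) → [d]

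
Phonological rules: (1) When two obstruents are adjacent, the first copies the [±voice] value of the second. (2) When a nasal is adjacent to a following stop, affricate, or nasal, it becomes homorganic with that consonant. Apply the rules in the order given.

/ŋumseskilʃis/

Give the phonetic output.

Rule 1: no segment meets the rule's conditions; no change.
After rule 1: ŋumseskilʃis
Rule 2: no segment meets the rule's conditions; no change.

[ŋumseskilʃis]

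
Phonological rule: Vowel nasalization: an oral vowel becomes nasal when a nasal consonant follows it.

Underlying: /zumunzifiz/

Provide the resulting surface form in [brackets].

[zũmũnzifiz]

/u/ before nasal /m/ → [ũ]
/u/ before nasal /n/ → [ũ]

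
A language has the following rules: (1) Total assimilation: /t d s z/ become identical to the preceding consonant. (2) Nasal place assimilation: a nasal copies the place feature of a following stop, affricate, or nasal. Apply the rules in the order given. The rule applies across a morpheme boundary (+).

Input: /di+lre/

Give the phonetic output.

[di+lre]

Rule 1: no segment meets the rule's conditions; no change.
After rule 1: di+lre
Rule 2: no segment meets the rule's conditions; no change.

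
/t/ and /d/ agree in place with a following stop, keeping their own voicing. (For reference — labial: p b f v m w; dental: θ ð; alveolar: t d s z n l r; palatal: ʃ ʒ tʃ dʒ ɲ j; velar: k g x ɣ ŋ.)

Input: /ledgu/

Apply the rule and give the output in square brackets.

/d/ before /g/ (velar) → [g]

[leggu]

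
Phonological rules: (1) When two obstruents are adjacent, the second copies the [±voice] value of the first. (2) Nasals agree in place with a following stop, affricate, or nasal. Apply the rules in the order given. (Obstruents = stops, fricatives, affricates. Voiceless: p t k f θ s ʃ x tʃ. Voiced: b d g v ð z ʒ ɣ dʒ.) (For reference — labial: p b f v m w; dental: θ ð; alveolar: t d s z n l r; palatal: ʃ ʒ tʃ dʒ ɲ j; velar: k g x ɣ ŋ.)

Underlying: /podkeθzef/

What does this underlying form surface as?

Rule 1: /k/ after /d/ (voiced) → [g]
Rule 1: /z/ after /θ/ (voiceless) → [s]
After rule 1: podgeθsef
Rule 2: no segment meets the rule's conditions; no change.

[podgeθsef]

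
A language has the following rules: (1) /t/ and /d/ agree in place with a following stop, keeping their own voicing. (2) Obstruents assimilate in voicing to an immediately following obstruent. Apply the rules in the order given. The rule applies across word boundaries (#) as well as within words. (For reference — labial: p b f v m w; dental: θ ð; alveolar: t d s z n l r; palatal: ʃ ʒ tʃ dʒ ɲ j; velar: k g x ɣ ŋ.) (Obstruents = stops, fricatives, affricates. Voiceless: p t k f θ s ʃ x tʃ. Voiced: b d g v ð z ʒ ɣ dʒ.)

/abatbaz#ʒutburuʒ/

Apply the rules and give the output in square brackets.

[ababbaz#ʒubburuʒ]

Rule 1: /t/ before /b/ (labial) → [p]
Rule 1: /t/ before /b/ (labial) → [p]
After rule 1: abapbaz#ʒupburuʒ
Rule 2: /p/ before /b/ (voiced) → [b]
Rule 2: /p/ before /b/ (voiced) → [b]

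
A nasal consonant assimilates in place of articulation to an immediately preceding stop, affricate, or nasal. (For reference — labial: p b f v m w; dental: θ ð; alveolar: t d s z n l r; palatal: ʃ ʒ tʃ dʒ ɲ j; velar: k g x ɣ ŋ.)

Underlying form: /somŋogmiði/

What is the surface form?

/ŋ/ after /m/ (labial) → [m]
/m/ after /g/ (velar) → [ŋ]

[sommogŋiði]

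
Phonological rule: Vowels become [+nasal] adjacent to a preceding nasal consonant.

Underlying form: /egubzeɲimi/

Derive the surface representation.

/i/ after nasal /ɲ/ → [ĩ]
/i/ after nasal /m/ → [ĩ]

[egubzeɲĩmĩ]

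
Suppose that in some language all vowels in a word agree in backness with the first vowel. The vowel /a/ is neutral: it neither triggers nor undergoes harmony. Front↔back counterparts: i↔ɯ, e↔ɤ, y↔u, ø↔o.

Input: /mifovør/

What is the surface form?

/o/ harmonizes with /i/ ([-back]) → [ø]

[miføvør]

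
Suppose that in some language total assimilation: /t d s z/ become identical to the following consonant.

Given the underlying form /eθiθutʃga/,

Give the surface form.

no segment meets the rule's conditions; no change.

[eθiθutʃga]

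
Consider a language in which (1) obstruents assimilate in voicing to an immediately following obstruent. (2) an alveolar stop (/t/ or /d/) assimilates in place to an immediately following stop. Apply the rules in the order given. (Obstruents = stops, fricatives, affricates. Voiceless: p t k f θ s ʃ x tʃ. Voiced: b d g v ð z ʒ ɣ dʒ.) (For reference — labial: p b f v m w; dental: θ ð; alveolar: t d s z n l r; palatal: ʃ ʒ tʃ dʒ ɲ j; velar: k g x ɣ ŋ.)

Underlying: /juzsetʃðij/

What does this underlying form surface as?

Rule 1: /z/ before /s/ (voiceless) → [s]
Rule 1: /tʃ/ before /ð/ (voiced) → [dʒ]
After rule 1: jussedʒðij
Rule 2: no segment meets the rule's conditions; no change.

[jussedʒðij]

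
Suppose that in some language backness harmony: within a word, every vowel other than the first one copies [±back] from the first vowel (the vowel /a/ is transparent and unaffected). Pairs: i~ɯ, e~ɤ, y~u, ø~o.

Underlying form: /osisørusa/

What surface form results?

[osɯsorusa]

/i/ harmonizes with /o/ ([+back]) → [ɯ]
/ø/ harmonizes with /o/ ([+back]) → [o]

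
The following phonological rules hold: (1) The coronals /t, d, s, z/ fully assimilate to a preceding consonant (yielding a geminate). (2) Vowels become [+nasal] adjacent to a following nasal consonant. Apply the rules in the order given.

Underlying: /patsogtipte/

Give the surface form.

Rule 1: /s/ after /t/ → [t] (total assimilation)
Rule 1: /t/ after /g/ → [g] (total assimilation)
Rule 1: /t/ after /p/ → [p] (total assimilation)
After rule 1: pattoggippe
Rule 2: no segment meets the rule's conditions; no change.

[pattoggippe]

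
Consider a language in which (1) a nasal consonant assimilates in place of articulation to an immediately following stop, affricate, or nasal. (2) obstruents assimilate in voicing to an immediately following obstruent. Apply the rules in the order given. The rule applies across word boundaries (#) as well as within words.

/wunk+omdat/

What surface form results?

Rule 1: /n/ before /k/ (velar) → [ŋ]
Rule 1: /m/ before /d/ (alveolar) → [n]
After rule 1: wuŋk+ondat
Rule 2: no segment meets the rule's conditions; no change.

[wuŋk+ondat]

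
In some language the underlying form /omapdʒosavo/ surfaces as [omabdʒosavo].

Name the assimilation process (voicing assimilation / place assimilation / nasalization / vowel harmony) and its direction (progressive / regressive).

voicing assimilation, regressive

/p/→[b].
Each target copies a feature from the following segment, so the direction is regressive.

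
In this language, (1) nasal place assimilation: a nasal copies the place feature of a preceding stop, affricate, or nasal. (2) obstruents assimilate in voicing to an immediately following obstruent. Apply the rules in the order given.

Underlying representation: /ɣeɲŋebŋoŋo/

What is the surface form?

[ɣeɲɲebmoŋo]

Rule 1: /ŋ/ after /ɲ/ (palatal) → [ɲ]
Rule 1: /ŋ/ after /b/ (labial) → [m]
After rule 1: ɣeɲɲebmoŋo
Rule 2: no segment meets the rule's conditions; no change.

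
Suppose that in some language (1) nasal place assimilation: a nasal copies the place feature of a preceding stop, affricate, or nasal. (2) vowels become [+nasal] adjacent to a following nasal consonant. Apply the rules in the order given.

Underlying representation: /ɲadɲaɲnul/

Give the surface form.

Rule 1: /ɲ/ after /d/ (alveolar) → [n]
Rule 1: /n/ after /ɲ/ (palatal) → [ɲ]
After rule 1: ɲadnaɲɲul
Rule 2: /a/ before nasal /ɲ/ → [ã]

[ɲadnãɲɲul]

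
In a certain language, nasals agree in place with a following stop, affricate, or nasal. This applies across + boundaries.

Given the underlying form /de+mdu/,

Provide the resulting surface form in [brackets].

[de+ndu]

/m/ before /d/ (alveolar) → [n]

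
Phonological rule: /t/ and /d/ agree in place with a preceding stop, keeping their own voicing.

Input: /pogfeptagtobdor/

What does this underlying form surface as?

/t/ after /p/ (labial) → [p]
/t/ after /g/ (velar) → [k]
/d/ after /b/ (labial) → [b]

[pogfeppagkobbor]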